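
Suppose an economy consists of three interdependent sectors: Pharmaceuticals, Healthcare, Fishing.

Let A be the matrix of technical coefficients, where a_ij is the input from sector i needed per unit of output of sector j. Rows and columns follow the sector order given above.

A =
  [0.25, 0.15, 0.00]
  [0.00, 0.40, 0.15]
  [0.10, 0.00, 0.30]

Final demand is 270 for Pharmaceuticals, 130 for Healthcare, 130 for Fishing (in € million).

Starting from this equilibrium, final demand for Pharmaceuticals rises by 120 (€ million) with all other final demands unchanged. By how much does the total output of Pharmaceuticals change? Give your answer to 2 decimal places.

Δx_P = 161.15

I − A =
  [   0.75    -0.15     0.00]
  [   0.00     0.60    -0.15]
  [  -0.10     0.00     0.70]
Cofactors of I−A, C_ij = (−1)^(i+j)·(minor ij) (rows/columns in the sector order above):
  C_11 = (0.60)(0.70) − (-0.15)(0.00) = 0.4200
  C_12 = −[(0.00)(0.70) − (-0.15)(-0.10)] = 0.0150
  C_13 = (0.00)(0.00) − (0.60)(-0.10) = 0.0600
  C_21 = −[(-0.15)(0.70) − (0.00)(0.00)] = 0.1050
  C_22 = (0.75)(0.70) − (0.00)(-0.10) = 0.5250
  C_23 = −[(0.75)(0.00) − (-0.15)(-0.10)] = 0.0150
  C_31 = (-0.15)(-0.15) − (0.00)(0.60) = 0.0225
  C_32 = −[(0.75)(-0.15) − (0.00)(0.00)] = 0.1125
  C_33 = (0.75)(0.60) − (-0.15)(0.00) = 0.4500
det(I−A) = Σ_j (I−A)_1j·C_1j = (0.75)(0.4200) + (-0.15)(0.0150) + (0.00)(0.0600) = 0.31275
adj(I−A) = Cᵀ =
  [ 0.4200   0.1050   0.0225]
  [ 0.0150   0.5250   0.1125]
  [ 0.0600   0.0150   0.4500]
(I − A)⁻¹ = adj(I−A) / det(I−A) ≈
  [   1.3429     0.3357     0.0719]
  [   0.0480     1.6787     0.3597]
  [   0.1918     0.0480     1.4388]
Δx = (I − A)⁻¹ Δd with Δd having +120 in the Pharmaceuticals component and 0 elsewhere.
So Δx_P = L_PP · (+120), where L_PP = adj(I−A)_PP / det(I−A) = 0.4200 / 0.31275.
Δx_P = 0.4200 × (+120) / 0.31275 = 50.40 / 0.31275 ≈ 161.15.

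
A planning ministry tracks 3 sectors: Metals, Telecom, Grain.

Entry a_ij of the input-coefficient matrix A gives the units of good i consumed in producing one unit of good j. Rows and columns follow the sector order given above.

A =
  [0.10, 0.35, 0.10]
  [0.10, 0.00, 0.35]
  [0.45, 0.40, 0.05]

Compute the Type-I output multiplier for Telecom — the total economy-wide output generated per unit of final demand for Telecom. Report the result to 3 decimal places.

m_2 = 2.873

I − A =
  [   0.90    -0.35    -0.10]
  [  -0.10     1.00    -0.35]
  [  -0.45    -0.40     0.95]
Cofactors of I−A, C_ij = (−1)^(i+j)·(minor ij) (rows/columns in the sector order above):
  C_11 = (1.00)(0.95) − (-0.35)(-0.40) = 0.8100
  C_12 = −[(-0.10)(0.95) − (-0.35)(-0.45)] = 0.2525
  C_13 = (-0.10)(-0.40) − (1.00)(-0.45) = 0.4900
  C_21 = −[(-0.35)(0.95) − (-0.10)(-0.40)] = 0.3725
  C_22 = (0.90)(0.95) − (-0.10)(-0.45) = 0.8100
  C_23 = −[(0.90)(-0.40) − (-0.35)(-0.45)] = 0.5175
  C_31 = (-0.35)(-0.35) − (-0.10)(1.00) = 0.2225
  C_32 = −[(0.90)(-0.35) − (-0.10)(-0.10)] = 0.3250
  C_33 = (0.90)(1.00) − (-0.35)(-0.10) = 0.8650
det(I−A) = Σ_j (I−A)_1j·C_1j = (0.90)(0.8100) + (-0.35)(0.2525) + (-0.10)(0.4900) = 0.591625
adj(I−A) = Cᵀ =
  [ 0.8100   0.3725   0.2225]
  [ 0.2525   0.8100   0.3250]
  [ 0.4900   0.5175   0.8650]
(I − A)⁻¹ = adj(I−A) / det(I−A) ≈
  [   1.3691     0.6296     0.3761]
  [   0.4268     1.3691     0.5493]
  [   0.8282     0.8747     1.4621]
The output multiplier for sector j is the column-j sum of the Leontief inverse (I − A)⁻¹ = adj(I−A) / det(I−A).
Column 2 of adj(I−A): (0.3725, 0.8100, 0.5175); det(I−A) = 0.591625.
m_2 = (0.3725 + 0.8100 + 0.5175) / 0.591625 = 1.70 / 0.591625 ≈ 2.873.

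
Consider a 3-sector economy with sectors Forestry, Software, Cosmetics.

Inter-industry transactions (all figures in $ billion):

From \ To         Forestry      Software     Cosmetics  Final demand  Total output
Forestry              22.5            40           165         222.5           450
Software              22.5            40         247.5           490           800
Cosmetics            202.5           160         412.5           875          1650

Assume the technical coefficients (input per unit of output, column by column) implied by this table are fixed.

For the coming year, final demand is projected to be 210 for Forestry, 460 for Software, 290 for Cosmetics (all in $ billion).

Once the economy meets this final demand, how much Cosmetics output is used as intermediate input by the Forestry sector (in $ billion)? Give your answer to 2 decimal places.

z_31 = 149.78

Technical coefficients a_ij = z_ij / X_j:
  a_11 = 22.5/450 = 0.05, a_21 = 22.5/450 = 0.05, a_31 = 202.5/450 = 0.45
  a_12 = 40/800 = 0.05, a_22 = 40/800 = 0.05, a_32 = 160/800 = 0.20
  a_13 = 165/1650 = 0.10, a_23 = 247.5/1650 = 0.15, a_33 = 412.5/1650 = 0.25
I − A =
  [   0.95    -0.05    -0.10]
  [  -0.05     0.95    -0.15]
  [  -0.45    -0.20     0.75]
Cofactors of I−A, C_ij = (−1)^(i+j)·(minor ij) (rows/columns in the sector order above):
  C_11 = (0.95)(0.75) − (-0.15)(-0.20) = 0.6825
  C_12 = −[(-0.05)(0.75) − (-0.15)(-0.45)] = 0.1050
  C_13 = (-0.05)(-0.20) − (0.95)(-0.45) = 0.4375
  C_21 = −[(-0.05)(0.75) − (-0.10)(-0.20)] = 0.0575
  C_22 = (0.95)(0.75) − (-0.10)(-0.45) = 0.6675
  C_23 = −[(0.95)(-0.20) − (-0.05)(-0.45)] = 0.2125
  C_31 = (-0.05)(-0.15) − (-0.10)(0.95) = 0.1025
  C_32 = −[(0.95)(-0.15) − (-0.10)(-0.05)] = 0.1475
  C_33 = (0.95)(0.95) − (-0.05)(-0.05) = 0.9000
det(I−A) = Σ_j (I−A)_1j·C_1j = (0.95)(0.6825) + (-0.05)(0.1050) + (-0.10)(0.4375) = 0.599375
adj(I−A) = Cᵀ =
  [ 0.6825   0.0575   0.1025]
  [ 0.1050   0.6675   0.1475]
  [ 0.4375   0.2125   0.9000]
(I − A)⁻¹ = adj(I−A) / det(I−A) ≈
  [   1.1387     0.0959     0.1710]
  [   0.1752     1.1137     0.2461]
  [   0.7299     0.3545     1.5016]
First solve x = (I − A)⁻¹ d = adj(I−A)·d / det(I−A); in particular x_1 = (0.6825·210 + 0.0575·460 + 0.1025·290) / 0.599375 = 199.50 / 0.599375 ≈ 332.8467.
Intermediate flow from 3 to 1: z_31 = a_31 · x_1 = 0.45 × 199.50 / 0.599375 = 89.775 / 0.599375 ≈ 149.78.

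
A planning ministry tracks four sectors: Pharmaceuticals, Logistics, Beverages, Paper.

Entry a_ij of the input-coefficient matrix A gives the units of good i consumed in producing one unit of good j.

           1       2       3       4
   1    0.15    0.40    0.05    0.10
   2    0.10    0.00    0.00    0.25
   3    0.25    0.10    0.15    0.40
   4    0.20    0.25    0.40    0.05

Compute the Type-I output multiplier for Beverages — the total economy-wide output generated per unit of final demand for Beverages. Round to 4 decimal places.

m_3 = 3.0900

I − A =
  [   0.85    -0.40    -0.05    -0.10]
  [  -0.10     1.00     0.00    -0.25]
  [  -0.25    -0.10     0.85    -0.40]
  [  -0.20    -0.25    -0.40     0.95]
Compute the cofactors C_ij = (−1)^(i+j)·(3×3 minor ij) of I−A; the adjugate is their transpose:
adj(I−A) = Cᵀ =
  [ 0.584375   0.294000   0.124375   0.191250]
  [ 0.132250   0.507500   0.096250   0.188000]
  [ 0.326375   0.297000   0.673875   0.396250]
  [ 0.295250   0.320500   0.335250   0.675500]
det(I−A) = Σ_j (I−A)_1j·C_1j = (0.85)(0.584375) + (-0.40)(0.132250) + (-0.05)(0.326375) + (-0.10)(0.295250) = 0.397975
(I − A)⁻¹ = adj(I−A) / det(I−A) ≈
  [   1.46837     0.73874     0.31252     0.48056]
  [   0.33231     1.27521     0.24185     0.47239]
  [   0.82009     0.74628     1.69326     0.99567]
  [   0.74188     0.80533     0.84239     1.69734]
The output multiplier for sector j is the column-j sum of the Leontief inverse (I − A)⁻¹ = adj(I−A) / det(I−A).
Column 3 of adj(I−A): (0.124375, 0.096250, 0.673875, 0.335250); det(I−A) = 0.397975.
m_3 = (0.124375 + 0.096250 + 0.673875 + 0.335250) / 0.397975 = 1.22975 / 0.397975 ≈ 3.0900.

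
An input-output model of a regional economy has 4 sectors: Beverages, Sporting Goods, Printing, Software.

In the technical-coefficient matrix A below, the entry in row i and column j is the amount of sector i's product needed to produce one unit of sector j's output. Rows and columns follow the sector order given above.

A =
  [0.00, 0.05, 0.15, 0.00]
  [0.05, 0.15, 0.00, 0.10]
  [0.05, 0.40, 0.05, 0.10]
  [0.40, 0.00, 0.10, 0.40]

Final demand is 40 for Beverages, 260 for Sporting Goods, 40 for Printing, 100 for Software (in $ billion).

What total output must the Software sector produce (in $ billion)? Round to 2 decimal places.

x_4 = 263.02

I − A =
  [   1.00    -0.05    -0.15     0.00]
  [  -0.05     0.85     0.00    -0.10]
  [  -0.05    -0.40     0.95    -0.10]
  [  -0.40     0.00    -0.10     0.60]
Compute the cofactors C_ij = (−1)^(i+j)·(3×3 minor ij) of I−A; the adjugate is their transpose:
adj(I−A) = Cᵀ =
  [ 0.47200   0.06400   0.07700   0.02350]
  [ 0.06650   0.54950   0.02050   0.09500]
  [ 0.08750   0.24350   0.50650   0.12500]
  [ 0.32925   0.08325   0.13575   0.79575]
det(I−A) = Σ_j (I−A)_1j·C_1j = (1.00)(0.47200) + (-0.05)(0.06650) + (-0.15)(0.08750) + (0.00)(0.32925) = 0.45555
(I − A)⁻¹ = adj(I−A) / det(I−A) ≈
  [   1.0361     0.1405     0.1690     0.0516]
  [   0.1460     1.2062     0.0450     0.2085]
  [   0.1921     0.5345     1.1118     0.2744]
  [   0.7228     0.1827     0.2980     1.7468]
x = (I − A)⁻¹ d = adj(I−A)·d / det(I−A), with det(I−A) = 0.45555:
  x_1 = (0.47200·40 + 0.06400·260 + 0.07700·40 + 0.02350·100) / 0.45555 = 40.95 / 0.45555 ≈ 89.89
  x_2 = (0.06650·40 + 0.54950·260 + 0.02050·40 + 0.09500·100) / 0.45555 = 155.85 / 0.45555 ≈ 342.11
  x_3 = (0.08750·40 + 0.24350·260 + 0.50650·40 + 0.12500·100) / 0.45555 = 99.57 / 0.45555 ≈ 218.57
  x_4 = (0.32925·40 + 0.08325·260 + 0.13575·40 + 0.79575·100) / 0.45555 = 119.82 / 0.45555 ≈ 263.02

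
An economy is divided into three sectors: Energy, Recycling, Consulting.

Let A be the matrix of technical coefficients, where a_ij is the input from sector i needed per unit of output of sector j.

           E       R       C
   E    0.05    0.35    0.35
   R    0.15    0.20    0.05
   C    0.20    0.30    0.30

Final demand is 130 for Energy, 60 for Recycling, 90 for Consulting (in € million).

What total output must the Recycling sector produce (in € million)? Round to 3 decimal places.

I − A =
  [   0.95    -0.35    -0.35]
  [  -0.15     0.80    -0.05]
  [  -0.20    -0.30     0.70]
Cofactors of I−A, C_ij = (−1)^(i+j)·(minor ij) (rows/columns in the sector order above):
  C_11 = (0.80)(0.70) − (-0.05)(-0.30) = 0.5450
  C_12 = −[(-0.15)(0.70) − (-0.05)(-0.20)] = 0.1150
  C_13 = (-0.15)(-0.30) − (0.80)(-0.20) = 0.2050
  C_21 = −[(-0.35)(0.70) − (-0.35)(-0.30)] = 0.3500
  C_22 = (0.95)(0.70) − (-0.35)(-0.20) = 0.5950
  C_23 = −[(0.95)(-0.30) − (-0.35)(-0.20)] = 0.3550
  C_31 = (-0.35)(-0.05) − (-0.35)(0.80) = 0.2975
  C_32 = −[(0.95)(-0.05) − (-0.35)(-0.15)] = 0.1000
  C_33 = (0.95)(0.80) − (-0.35)(-0.15) = 0.7075
det(I−A) = Σ_j (I−A)_1j·C_1j = (0.95)(0.5450) + (-0.35)(0.1150) + (-0.35)(0.2050) = 0.40575
adj(I−A) = Cᵀ =
  [ 0.5450   0.3500   0.2975]
  [ 0.1150   0.5950   0.1000]
  [ 0.2050   0.3550   0.7075]
(I − A)⁻¹ = adj(I−A) / det(I−A) ≈
  [   1.3432     0.8626     0.7332]
  [   0.2834     1.4664     0.2465]
  [   0.5052     0.8749     1.7437]
x = (I − A)⁻¹ d = adj(I−A)·d / det(I−A), with det(I−A) = 0.40575:
  x_E = (0.5450·130 + 0.3500·60 + 0.2975·90) / 0.40575 = 118.625 / 0.40575 ≈ 292.360
  x_R = (0.1150·130 + 0.5950·60 + 0.1000·90) / 0.40575 = 59.65 / 0.40575 ≈ 147.012
  x_C = (0.2050·130 + 0.3550·60 + 0.7075·90) / 0.40575 = 111.625 / 0.40575 ≈ 275.108

x_R = 147.012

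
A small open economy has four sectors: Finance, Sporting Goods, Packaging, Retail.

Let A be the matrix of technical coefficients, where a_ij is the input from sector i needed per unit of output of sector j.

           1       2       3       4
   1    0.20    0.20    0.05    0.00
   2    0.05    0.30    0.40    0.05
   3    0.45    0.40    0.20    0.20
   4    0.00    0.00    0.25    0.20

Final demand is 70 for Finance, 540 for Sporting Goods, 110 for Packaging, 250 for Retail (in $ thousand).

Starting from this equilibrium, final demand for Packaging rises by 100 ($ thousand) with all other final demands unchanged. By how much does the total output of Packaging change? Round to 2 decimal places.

I − A =
  [   0.80    -0.20    -0.05     0.00]
  [  -0.05     0.70    -0.40    -0.05]
  [  -0.45    -0.40     0.80    -0.20]
  [   0.00     0.00    -0.25     0.80]
Compute the cofactors C_ij = (−1)^(i+j)·(3×3 minor ij) of I−A; the adjugate is their transpose:
adj(I−A) = Cᵀ =
  [ 0.280000   0.134000   0.094500   0.032000]
  [ 0.179125   0.454000   0.268000   0.095375]
  [ 0.268000   0.328000   0.440000   0.130500]
  [ 0.083750   0.102500   0.137500   0.259250]
det(I−A) = Σ_j (I−A)_1j·C_1j = (0.80)(0.280000) + (-0.20)(0.179125) + (-0.05)(0.268000) + (0.00)(0.083750) = 0.174775
(I − A)⁻¹ = adj(I−A) / det(I−A) ≈
  [   1.6021     0.7667     0.5407     0.1831]
  [   1.0249     2.5976     1.5334     0.5457]
  [   1.5334     1.8767     2.5175     0.7467]
  [   0.4792     0.5865     0.7867     1.4833]
Δx = (I − A)⁻¹ Δd with Δd having +100 in the Packaging component and 0 elsewhere.
So Δx_3 = L_33 · (+100), where L_33 = adj(I−A)_33 / det(I−A) = 0.440000 / 0.174775.
Δx_3 = 0.440000 × (+100) / 0.174775 = 44.00 / 0.174775 ≈ 251.75.

Δx_3 = 251.75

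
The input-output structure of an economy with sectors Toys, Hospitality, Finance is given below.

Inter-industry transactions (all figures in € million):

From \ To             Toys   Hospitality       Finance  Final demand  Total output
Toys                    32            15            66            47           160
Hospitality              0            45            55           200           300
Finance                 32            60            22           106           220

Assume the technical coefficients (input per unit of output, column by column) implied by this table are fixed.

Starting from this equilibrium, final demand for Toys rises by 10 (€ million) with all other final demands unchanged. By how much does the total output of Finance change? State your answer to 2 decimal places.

Δx_F = 3.28

Technical coefficients a_ij = z_ij / X_j:
  a_TT = 32/160 = 0.20, a_HT = 0/160 = 0.00, a_FT = 32/160 = 0.20
  a_TH = 15/300 = 0.05, a_HH = 45/300 = 0.15, a_FH = 60/300 = 0.20
  a_TF = 66/220 = 0.30, a_HF = 55/220 = 0.25, a_FF = 22/220 = 0.10
I − A =
  [   0.80    -0.05    -0.30]
  [   0.00     0.85    -0.25]
  [  -0.20    -0.20     0.90]
Cofactors of I−A, C_ij = (−1)^(i+j)·(minor ij) (rows/columns in the sector order above):
  C_11 = (0.85)(0.90) − (-0.25)(-0.20) = 0.7150
  C_12 = −[(0.00)(0.90) − (-0.25)(-0.20)] = 0.0500
  C_13 = (0.00)(-0.20) − (0.85)(-0.20) = 0.1700
  C_21 = −[(-0.05)(0.90) − (-0.30)(-0.20)] = 0.1050
  C_22 = (0.80)(0.90) − (-0.30)(-0.20) = 0.6600
  C_23 = −[(0.80)(-0.20) − (-0.05)(-0.20)] = 0.1700
  C_31 = (-0.05)(-0.25) − (-0.30)(0.85) = 0.2675
  C_32 = −[(0.80)(-0.25) − (-0.30)(0.00)] = 0.2000
  C_33 = (0.80)(0.85) − (-0.05)(0.00) = 0.6800
det(I−A) = Σ_j (I−A)_1j·C_1j = (0.80)(0.7150) + (-0.05)(0.0500) + (-0.30)(0.1700) = 0.5185
adj(I−A) = Cᵀ =
  [ 0.7150   0.1050   0.2675]
  [ 0.0500   0.6600   0.2000]
  [ 0.1700   0.1700   0.6800]
(I − A)⁻¹ = adj(I−A) / det(I−A) ≈
  [   1.3790     0.2025     0.5159]
  [   0.0964     1.2729     0.3857]
  [   0.3279     0.3279     1.3115]
Δx = (I − A)⁻¹ Δd with Δd having +10 in the Toys component and 0 elsewhere.
So Δx_F = L_FT · (+10), where L_FT = adj(I−A)_FT / det(I−A) = 0.1700 / 0.5185.
Δx_F = 0.1700 × (+10) / 0.5185 = 1.70 / 0.5185 ≈ 3.28.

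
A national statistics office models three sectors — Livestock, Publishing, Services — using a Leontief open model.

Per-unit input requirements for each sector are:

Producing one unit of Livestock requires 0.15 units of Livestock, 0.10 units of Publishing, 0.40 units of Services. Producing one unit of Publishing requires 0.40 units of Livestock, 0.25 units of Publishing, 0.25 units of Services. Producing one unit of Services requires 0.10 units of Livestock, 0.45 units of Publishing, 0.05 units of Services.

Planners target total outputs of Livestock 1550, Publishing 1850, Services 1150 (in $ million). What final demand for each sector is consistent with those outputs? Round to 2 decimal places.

d_L = 462.50, d_P = 715.00, d_S = 10.00

I − A =
  [   0.85    -0.40    -0.10]
  [  -0.10     0.75    -0.45]
  [  -0.40    -0.25     0.95]
d = (I − A) x:
  d_L = (+0.85)·1550 + (-0.40)·1850 + (-0.10)·1150 = 462.50
  d_P = (-0.10)·1550 + (+0.75)·1850 + (-0.45)·1150 = 715.00
  d_S = (-0.40)·1550 + (-0.25)·1850 + (+0.95)·1150 = 10.00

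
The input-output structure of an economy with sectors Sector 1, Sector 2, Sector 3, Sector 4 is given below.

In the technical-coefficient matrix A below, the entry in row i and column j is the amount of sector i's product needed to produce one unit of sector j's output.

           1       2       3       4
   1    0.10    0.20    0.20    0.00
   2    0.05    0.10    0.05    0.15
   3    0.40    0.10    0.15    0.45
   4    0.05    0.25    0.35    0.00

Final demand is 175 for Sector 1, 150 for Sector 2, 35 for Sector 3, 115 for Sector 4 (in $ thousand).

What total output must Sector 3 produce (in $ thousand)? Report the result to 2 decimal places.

I − A =
  [   0.90    -0.20    -0.20     0.00]
  [  -0.05     0.90    -0.05    -0.15]
  [  -0.40    -0.10     0.85    -0.45]
  [  -0.05    -0.25    -0.35     1.00]
Compute the cofactors C_ij = (−1)^(i+j)·(3×3 minor ij) of I−A; the adjugate is their transpose:
adj(I−A) = Cᵀ =
  [ 0.575500   0.181000   0.193000   0.114000]
  [ 0.083125   0.538750   0.103750   0.127500]
  [ 0.376625   0.275750   0.764750   0.385500]
  [ 0.181375   0.240250   0.303250   0.598500]
det(I−A) = Σ_j (I−A)_1j·C_1j = (0.90)(0.575500) + (-0.20)(0.083125) + (-0.20)(0.376625) + (0.00)(0.181375) = 0.4260
(I − A)⁻¹ = adj(I−A) / det(I−A) ≈
  [   1.3509     0.4249     0.4531     0.2676]
  [   0.1951     1.2647     0.2435     0.2993]
  [   0.8841     0.6473     1.7952     0.9049]
  [   0.4258     0.5640     0.7119     1.4049]
x = (I − A)⁻¹ d = adj(I−A)·d / det(I−A), with det(I−A) = 0.4260:
  x_1 = (0.575500·175 + 0.181000·150 + 0.193000·35 + 0.114000·115) / 0.4260 = 147.7275 / 0.4260 ≈ 346.78
  x_2 = (0.083125·175 + 0.538750·150 + 0.103750·35 + 0.127500·115) / 0.4260 = 113.653125 / 0.4260 ≈ 266.79
  x_3 = (0.376625·175 + 0.275750·150 + 0.764750·35 + 0.385500·115) / 0.4260 = 178.370625 / 0.4260 ≈ 418.71
  x_4 = (0.181375·175 + 0.240250·150 + 0.303250·35 + 0.598500·115) / 0.4260 = 147.219375 / 0.4260 ≈ 345.59

x_3 = 418.71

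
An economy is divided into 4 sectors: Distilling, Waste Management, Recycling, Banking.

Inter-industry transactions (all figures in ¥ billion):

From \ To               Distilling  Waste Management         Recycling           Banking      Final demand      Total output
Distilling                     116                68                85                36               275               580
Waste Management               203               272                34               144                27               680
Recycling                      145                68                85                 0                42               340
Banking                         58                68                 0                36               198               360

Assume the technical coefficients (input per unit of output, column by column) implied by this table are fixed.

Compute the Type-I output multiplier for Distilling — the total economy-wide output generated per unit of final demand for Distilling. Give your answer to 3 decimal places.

m_1 = 4.101

Technical coefficients a_ij = z_ij / X_j:
  a_11 = 116/580 = 0.20, a_21 = 203/580 = 0.35, a_31 = 145/580 = 0.25, a_41 = 58/580 = 0.10
  a_12 = 68/680 = 0.10, a_22 = 272/680 = 0.40, a_32 = 68/680 = 0.10, a_42 = 68/680 = 0.10
  a_13 = 85/340 = 0.25, a_23 = 34/340 = 0.10, a_33 = 85/340 = 0.25, a_43 = 0/340 = 0.00
  a_14 = 36/360 = 0.10, a_24 = 144/360 = 0.40, a_34 = 0/360 = 0.00, a_44 = 36/360 = 0.10
I − A =
  [   0.80    -0.10    -0.25    -0.10]
  [  -0.35     0.60    -0.10    -0.40]
  [  -0.25    -0.10     0.75     0.00]
  [  -0.10    -0.10     0.00     0.90]
Compute the cofactors C_ij = (−1)^(i+j)·(3×3 minor ij) of I−A; the adjugate is their transpose:
adj(I−A) = Cᵀ =
  [ 0.36600   0.09750   0.13500   0.08400]
  [ 0.28875   0.47625   0.15975   0.24375]
  [ 0.16050   0.09600   0.35500   0.06050]
  [ 0.07275   0.06375   0.03275   0.27700]
det(I−A) = Σ_j (I−A)_1j·C_1j = (0.80)(0.36600) + (-0.10)(0.28875) + (-0.25)(0.16050) + (-0.10)(0.07275) = 0.216525
(I − A)⁻¹ = adj(I−A) / det(I−A) ≈
  [   1.6903     0.4503     0.6235     0.3879]
  [   1.3336     2.1995     0.7378     1.1257]
  [   0.7413     0.4434     1.6395     0.2794]
  [   0.3360     0.2944     0.1513     1.2793]
The output multiplier for sector j is the column-j sum of the Leontief inverse (I − A)⁻¹ = adj(I−A) / det(I−A).
Column 1 of adj(I−A): (0.36600, 0.28875, 0.16050, 0.07275); det(I−A) = 0.216525.
m_1 = (0.36600 + 0.28875 + 0.16050 + 0.07275) / 0.216525 = 0.888 / 0.216525 ≈ 4.101.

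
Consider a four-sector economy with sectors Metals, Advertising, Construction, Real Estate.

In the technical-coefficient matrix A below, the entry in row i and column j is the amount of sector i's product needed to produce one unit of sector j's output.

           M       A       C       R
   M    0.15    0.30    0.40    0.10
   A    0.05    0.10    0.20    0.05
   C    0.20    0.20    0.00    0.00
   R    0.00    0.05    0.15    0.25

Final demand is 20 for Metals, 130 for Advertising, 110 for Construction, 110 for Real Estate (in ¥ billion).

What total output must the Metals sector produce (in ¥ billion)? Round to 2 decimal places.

x_M = 213.00

I − A =
  [   0.85    -0.30    -0.40    -0.10]
  [  -0.05     0.90    -0.20    -0.05]
  [  -0.20    -0.20     1.00     0.00]
  [   0.00    -0.05    -0.15     0.75]
Compute the cofactors C_ij = (−1)^(i+j)·(3×3 minor ij) of I−A; the adjugate is their transpose:
adj(I−A) = Cᵀ =
  [ 0.641000   0.293000   0.330750   0.105000]
  [ 0.069000   0.574500   0.149625   0.047500]
  [ 0.142000   0.173500   0.560125   0.030500]
  [ 0.033000   0.073000   0.122000   0.628000]
det(I−A) = Σ_j (I−A)_1j·C_1j = (0.85)(0.641000) + (-0.30)(0.069000) + (-0.40)(0.142000) + (-0.10)(0.033000) = 0.46405
(I − A)⁻¹ = adj(I−A) / det(I−A) ≈
  [   1.3813     0.6314     0.7127     0.2263]
  [   0.1487     1.2380     0.3224     0.1024]
  [   0.3060     0.3739     1.2070     0.0657]
  [   0.0711     0.1573     0.2629     1.3533]
x = (I − A)⁻¹ d = adj(I−A)·d / det(I−A), with det(I−A) = 0.46405:
  x_M = (0.641000·20 + 0.293000·130 + 0.330750·110 + 0.105000·110) / 0.46405 = 98.8425 / 0.46405 ≈ 213.00
  x_A = (0.069000·20 + 0.574500·130 + 0.149625·110 + 0.047500·110) / 0.46405 = 97.74875 / 0.46405 ≈ 210.64
  x_C = (0.142000·20 + 0.173500·130 + 0.560125·110 + 0.030500·110) / 0.46405 = 90.36375 / 0.46405 ≈ 194.73
  x_R = (0.033000·20 + 0.073000·130 + 0.122000·110 + 0.628000·110) / 0.46405 = 92.65 / 0.46405 ≈ 199.66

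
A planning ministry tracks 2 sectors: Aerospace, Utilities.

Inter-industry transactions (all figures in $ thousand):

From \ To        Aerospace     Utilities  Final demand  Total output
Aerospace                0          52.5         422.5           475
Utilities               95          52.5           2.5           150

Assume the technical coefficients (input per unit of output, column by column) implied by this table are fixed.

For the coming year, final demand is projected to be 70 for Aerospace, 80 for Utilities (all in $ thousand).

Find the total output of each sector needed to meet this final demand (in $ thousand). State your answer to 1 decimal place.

Technical coefficients a_ij = z_ij / X_j:
  a_11 = 0/475 = 0.00, a_21 = 95/475 = 0.20
  a_12 = 52.5/150 = 0.35, a_22 = 52.5/150 = 0.35
I − A =
  [   1.00    -0.35]
  [  -0.20     0.65]
det(I−A) = (1.00)(0.65) − (-0.35)(-0.20) = 0.5800
adj(I−A) = [[0.65, 0.35], [0.20, 1.00]]
(I − A)⁻¹ = adj(I−A) / det(I−A) ≈
  [   1.1207     0.6034]
  [   0.3448     1.7241]
x = (I − A)⁻¹ d = adj(I−A)·d / det(I−A), with det(I−A) = 0.5800:
  x_1 = (0.65·70 + 0.35·80) / 0.5800 = 73.50 / 0.5800 ≈ 126.7
  x_2 = (0.20·70 + 1.00·80) / 0.5800 = 94.00 / 0.5800 ≈ 162.1

x_1 = 126.7, x_2 = 162.1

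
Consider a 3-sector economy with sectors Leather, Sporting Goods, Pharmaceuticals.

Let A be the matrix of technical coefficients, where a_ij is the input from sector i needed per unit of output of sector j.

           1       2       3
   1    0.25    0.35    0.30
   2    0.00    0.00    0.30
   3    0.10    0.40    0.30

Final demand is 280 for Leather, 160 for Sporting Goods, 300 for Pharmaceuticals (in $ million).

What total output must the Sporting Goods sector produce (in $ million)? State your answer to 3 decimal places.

I − A =
  [   0.75    -0.35    -0.30]
  [   0.00     1.00    -0.30]
  [  -0.10    -0.40     0.70]
Cofactors of I−A, C_ij = (−1)^(i+j)·(minor ij) (rows/columns in the sector order above):
  C_11 = (1.00)(0.70) − (-0.30)(-0.40) = 0.5800
  C_12 = −[(0.00)(0.70) − (-0.30)(-0.10)] = 0.0300
  C_13 = (0.00)(-0.40) − (1.00)(-0.10) = 0.1000
  C_21 = −[(-0.35)(0.70) − (-0.30)(-0.40)] = 0.3650
  C_22 = (0.75)(0.70) − (-0.30)(-0.10) = 0.4950
  C_23 = −[(0.75)(-0.40) − (-0.35)(-0.10)] = 0.3350
  C_31 = (-0.35)(-0.30) − (-0.30)(1.00) = 0.4050
  C_32 = −[(0.75)(-0.30) − (-0.30)(0.00)] = 0.2250
  C_33 = (0.75)(1.00) − (-0.35)(0.00) = 0.7500
det(I−A) = Σ_j (I−A)_1j·C_1j = (0.75)(0.5800) + (-0.35)(0.0300) + (-0.30)(0.1000) = 0.3945
adj(I−A) = Cᵀ =
  [ 0.5800   0.3650   0.4050]
  [ 0.0300   0.4950   0.2250]
  [ 0.1000   0.3350   0.7500]
(I − A)⁻¹ = adj(I−A) / det(I−A) ≈
  [   1.4702     0.9252     1.0266]
  [   0.0760     1.2548     0.5703]
  [   0.2535     0.8492     1.9011]
x = (I − A)⁻¹ d = adj(I−A)·d / det(I−A), with det(I−A) = 0.3945:
  x_1 = (0.5800·280 + 0.3650·160 + 0.4050·300) / 0.3945 = 342.30 / 0.3945 ≈ 867.681
  x_2 = (0.0300·280 + 0.4950·160 + 0.2250·300) / 0.3945 = 155.10 / 0.3945 ≈ 393.156
  x_3 = (0.1000·280 + 0.3350·160 + 0.7500·300) / 0.3945 = 306.60 / 0.3945 ≈ 777.186

x_2 = 393.156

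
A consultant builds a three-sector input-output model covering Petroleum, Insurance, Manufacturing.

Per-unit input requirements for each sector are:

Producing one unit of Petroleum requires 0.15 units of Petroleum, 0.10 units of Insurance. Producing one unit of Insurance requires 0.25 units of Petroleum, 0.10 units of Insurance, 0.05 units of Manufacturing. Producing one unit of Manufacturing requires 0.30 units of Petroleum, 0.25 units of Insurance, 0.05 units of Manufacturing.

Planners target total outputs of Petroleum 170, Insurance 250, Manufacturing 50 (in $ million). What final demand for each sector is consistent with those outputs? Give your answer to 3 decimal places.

d_P = 67.000, d_I = 195.500, d_M = 35.000

I − A =
  [   0.85    -0.25    -0.30]
  [  -0.10     0.90    -0.25]
  [   0.00    -0.05     0.95]
d = (I − A) x:
  d_P = (+0.85)·170 + (-0.25)·250 + (-0.30)·50 = 67.000
  d_I = (-0.10)·170 + (+0.90)·250 + (-0.25)·50 = 195.500
  d_M = (+0.00)·170 + (-0.05)·250 + (+0.95)·50 = 35.000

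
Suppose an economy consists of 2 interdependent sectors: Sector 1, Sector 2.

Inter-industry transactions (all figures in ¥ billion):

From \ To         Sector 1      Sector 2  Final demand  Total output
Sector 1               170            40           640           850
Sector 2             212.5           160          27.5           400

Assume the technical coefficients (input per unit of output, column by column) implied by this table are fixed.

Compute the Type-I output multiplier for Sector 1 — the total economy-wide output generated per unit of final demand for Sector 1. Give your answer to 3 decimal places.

m_1 = 1.868

Technical coefficients a_ij = z_ij / X_j:
  a_11 = 170/850 = 0.20, a_21 = 212.5/850 = 0.25
  a_12 = 40/400 = 0.10, a_22 = 160/400 = 0.40
I − A =
  [   0.80    -0.10]
  [  -0.25     0.60]
det(I−A) = (0.80)(0.60) − (-0.10)(-0.25) = 0.4550
adj(I−A) = [[0.60, 0.10], [0.25, 0.80]]
(I − A)⁻¹ = adj(I−A) / det(I−A) ≈
  [   1.3187     0.2198]
  [   0.5495     1.7582]
The output multiplier for sector j is the column-j sum of the Leontief inverse (I − A)⁻¹ = adj(I−A) / det(I−A).
Column 1 of adj(I−A): (0.60, 0.25); det(I−A) = 0.4550.
m_1 = (0.60 + 0.25) / 0.4550 = 0.85 / 0.4550 ≈ 1.868.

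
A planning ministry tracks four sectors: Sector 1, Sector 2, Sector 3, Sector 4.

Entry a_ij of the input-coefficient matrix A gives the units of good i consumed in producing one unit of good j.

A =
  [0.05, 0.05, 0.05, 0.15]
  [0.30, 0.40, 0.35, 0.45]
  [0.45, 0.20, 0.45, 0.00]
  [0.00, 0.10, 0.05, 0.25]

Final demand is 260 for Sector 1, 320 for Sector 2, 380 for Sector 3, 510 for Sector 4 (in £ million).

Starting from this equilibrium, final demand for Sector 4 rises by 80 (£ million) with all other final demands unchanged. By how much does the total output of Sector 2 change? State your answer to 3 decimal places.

I − A =
  [   0.95    -0.05    -0.05    -0.15]
  [  -0.30     0.60    -0.35    -0.45]
  [  -0.45    -0.20     0.55     0.00]
  [   0.00    -0.10    -0.05     0.75]
Compute the cofactors C_ij = (−1)^(i+j)·(3×3 minor ij) of I−A; the adjugate is their transpose:
adj(I−A) = Cᵀ =
  [ 0.165750   0.037875   0.044250   0.055875]
  [ 0.252000   0.371625   0.284250   0.273375]
  [ 0.227250   0.166125   0.369000   0.145125]
  [ 0.048750   0.060625   0.062500   0.214375]
det(I−A) = Σ_j (I−A)_1j·C_1j = (0.95)(0.165750) + (-0.05)(0.252000) + (-0.05)(0.227250) + (-0.15)(0.048750) = 0.1261875
(I − A)⁻¹ = adj(I−A) / det(I−A) ≈
  [   1.3135     0.3001     0.3507     0.4428]
  [   1.9970     2.9450     2.2526     2.1664]
  [   1.8009     1.3165     2.9242     1.1501]
  [   0.3863     0.4804     0.4953     1.6989]
Δx = (I − A)⁻¹ Δd with Δd having +80 in the Sector 4 component and 0 elsewhere.
So Δx_2 = L_24 · (+80), where L_24 = adj(I−A)_24 / det(I−A) = 0.273375 / 0.1261875.
Δx_2 = 0.273375 × (+80) / 0.1261875 = 21.87 / 0.1261875 ≈ 173.314.

Δx_2 = 173.314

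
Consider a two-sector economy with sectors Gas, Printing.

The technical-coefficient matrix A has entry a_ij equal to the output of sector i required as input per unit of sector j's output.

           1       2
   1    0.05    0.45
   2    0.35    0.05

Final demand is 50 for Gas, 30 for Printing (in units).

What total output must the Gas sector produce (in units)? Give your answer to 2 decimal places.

I − A =
  [   0.95    -0.45]
  [  -0.35     0.95]
det(I−A) = (0.95)(0.95) − (-0.45)(-0.35) = 0.7450
adj(I−A) = [[0.95, 0.45], [0.35, 0.95]]
(I − A)⁻¹ = adj(I−A) / det(I−A) ≈
  [   1.2752     0.6040]
  [   0.4698     1.2752]
x = (I − A)⁻¹ d = adj(I−A)·d / det(I−A), with det(I−A) = 0.7450:
  x_1 = (0.95·50 + 0.45·30) / 0.7450 = 61.00 / 0.7450 ≈ 81.88
  x_2 = (0.35·50 + 0.95·30) / 0.7450 = 46.00 / 0.7450 ≈ 61.74

x_1 = 81.88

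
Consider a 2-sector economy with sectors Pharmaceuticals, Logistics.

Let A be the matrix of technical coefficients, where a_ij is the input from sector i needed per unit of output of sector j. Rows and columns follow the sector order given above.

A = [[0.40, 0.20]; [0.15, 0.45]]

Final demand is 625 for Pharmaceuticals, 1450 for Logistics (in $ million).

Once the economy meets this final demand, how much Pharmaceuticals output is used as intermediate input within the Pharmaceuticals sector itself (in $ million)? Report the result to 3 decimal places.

I − A =
  [   0.60    -0.20]
  [  -0.15     0.55]
det(I−A) = (0.60)(0.55) − (-0.20)(-0.15) = 0.3000
adj(I−A) = [[0.55, 0.20], [0.15, 0.60]]
(I − A)⁻¹ = adj(I−A) / det(I−A) ≈
  [   1.8333     0.6667]
  [   0.5000     2.0000]
First solve x = (I − A)⁻¹ d = adj(I−A)·d / det(I−A); in particular x_P = (0.55·625 + 0.20·1450) / 0.3000 = 633.75 / 0.3000 = 2112.50000.
Intermediate flow from P to P: z_PP = a_PP · x_P = 0.40 × 633.75 / 0.3000 = 253.50 / 0.3000 = 845.000.

z_PP = 845.000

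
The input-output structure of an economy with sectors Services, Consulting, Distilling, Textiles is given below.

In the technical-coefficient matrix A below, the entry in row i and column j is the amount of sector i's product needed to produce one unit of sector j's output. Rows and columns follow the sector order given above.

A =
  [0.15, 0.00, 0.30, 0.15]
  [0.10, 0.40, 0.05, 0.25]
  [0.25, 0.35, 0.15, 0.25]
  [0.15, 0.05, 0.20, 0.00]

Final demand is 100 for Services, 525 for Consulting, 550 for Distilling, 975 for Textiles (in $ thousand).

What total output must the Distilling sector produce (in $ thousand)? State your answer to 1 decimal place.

x_3 = 2349.3

I − A =
  [   0.85     0.00    -0.30    -0.15]
  [  -0.10     0.60    -0.05    -0.25]
  [  -0.25    -0.35     0.85    -0.25]
  [  -0.15    -0.05    -0.20     1.00]
Compute the cofactors C_ij = (−1)^(i+j)·(3×3 minor ij) of I−A; the adjugate is their transpose:
adj(I−A) = Cᵀ =
  [ 0.433750   0.125625   0.194625   0.145125]
  [ 0.138750   0.567125   0.128125   0.194625]
  [ 0.218750   0.302125   0.485125   0.229625]
  [ 0.115750   0.107625   0.132625   0.363125]
det(I−A) = Σ_j (I−A)_1j·C_1j = (0.85)(0.433750) + (0.00)(0.138750) + (-0.30)(0.218750) + (-0.15)(0.115750) = 0.2857
(I − A)⁻¹ = adj(I−A) / det(I−A) ≈
  [   1.5182     0.4397     0.6812     0.5080]
  [   0.4856     1.9850     0.4485     0.6812]
  [   0.7657     1.0575     1.6980     0.8037]
  [   0.4051     0.3767     0.4642     1.2710]
x = (I − A)⁻¹ d = adj(I−A)·d / det(I−A), with det(I−A) = 0.2857:
  x_1 = (0.433750·100 + 0.125625·525 + 0.194625·550 + 0.145125·975) / 0.2857 = 357.86875 / 0.2857 ≈ 1252.6
  x_2 = (0.138750·100 + 0.567125·525 + 0.128125·550 + 0.194625·975) / 0.2857 = 571.84375 / 0.2857 ≈ 2001.6
  x_3 = (0.218750·100 + 0.302125·525 + 0.485125·550 + 0.229625·975) / 0.2857 = 671.19375 / 0.2857 ≈ 2349.3
  x_4 = (0.115750·100 + 0.107625·525 + 0.132625·550 + 0.363125·975) / 0.2857 = 495.06875 / 0.2857 ≈ 1732.8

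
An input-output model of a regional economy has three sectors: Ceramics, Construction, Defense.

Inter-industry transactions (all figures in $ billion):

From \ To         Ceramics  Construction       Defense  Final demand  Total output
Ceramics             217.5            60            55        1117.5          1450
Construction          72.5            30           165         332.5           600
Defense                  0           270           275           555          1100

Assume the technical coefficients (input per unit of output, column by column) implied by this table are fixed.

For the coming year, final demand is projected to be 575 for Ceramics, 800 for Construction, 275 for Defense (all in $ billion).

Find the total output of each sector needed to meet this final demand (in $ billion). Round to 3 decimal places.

x_1 = 857.718, x_2 = 1044.053, x_3 = 993.099

Technical coefficients a_ij = z_ij / X_j:
  a_11 = 217.5/1450 = 0.15, a_21 = 72.5/1450 = 0.05, a_31 = 0/1450 = 0.00
  a_12 = 60/600 = 0.10, a_22 = 30/600 = 0.05, a_32 = 270/600 = 0.45
  a_13 = 55/1100 = 0.05, a_23 = 165/1100 = 0.15, a_33 = 275/1100 = 0.25
I − A =
  [   0.85    -0.10    -0.05]
  [  -0.05     0.95    -0.15]
  [   0.00    -0.45     0.75]
Cofactors of I−A, C_ij = (−1)^(i+j)·(minor ij) (rows/columns in the sector order above):
  C_11 = (0.95)(0.75) − (-0.15)(-0.45) = 0.6450
  C_12 = −[(-0.05)(0.75) − (-0.15)(0.00)] = 0.0375
  C_13 = (-0.05)(-0.45) − (0.95)(0.00) = 0.0225
  C_21 = −[(-0.10)(0.75) − (-0.05)(-0.45)] = 0.0975
  C_22 = (0.85)(0.75) − (-0.05)(0.00) = 0.6375
  C_23 = −[(0.85)(-0.45) − (-0.10)(0.00)] = 0.3825
  C_31 = (-0.10)(-0.15) − (-0.05)(0.95) = 0.0625
  C_32 = −[(0.85)(-0.15) − (-0.05)(-0.05)] = 0.1300
  C_33 = (0.85)(0.95) − (-0.10)(-0.05) = 0.8025
det(I−A) = Σ_j (I−A)_1j·C_1j = (0.85)(0.6450) + (-0.10)(0.0375) + (-0.05)(0.0225) = 0.543375
adj(I−A) = Cᵀ =
  [ 0.6450   0.0975   0.0625]
  [ 0.0375   0.6375   0.1300]
  [ 0.0225   0.3825   0.8025]
(I − A)⁻¹ = adj(I−A) / det(I−A) ≈
  [   1.1870     0.1794     0.1150]
  [   0.0690     1.1732     0.2392]
  [   0.0414     0.7039     1.4769]
x = (I − A)⁻¹ d = adj(I−A)·d / det(I−A), with det(I−A) = 0.543375:
  x_1 = (0.6450·575 + 0.0975·800 + 0.0625·275) / 0.543375 = 466.0625 / 0.543375 ≈ 857.718
  x_2 = (0.0375·575 + 0.6375·800 + 0.1300·275) / 0.543375 = 567.3125 / 0.543375 ≈ 1044.053
  x_3 = (0.0225·575 + 0.3825·800 + 0.8025·275) / 0.543375 = 539.625 / 0.543375 ≈ 993.099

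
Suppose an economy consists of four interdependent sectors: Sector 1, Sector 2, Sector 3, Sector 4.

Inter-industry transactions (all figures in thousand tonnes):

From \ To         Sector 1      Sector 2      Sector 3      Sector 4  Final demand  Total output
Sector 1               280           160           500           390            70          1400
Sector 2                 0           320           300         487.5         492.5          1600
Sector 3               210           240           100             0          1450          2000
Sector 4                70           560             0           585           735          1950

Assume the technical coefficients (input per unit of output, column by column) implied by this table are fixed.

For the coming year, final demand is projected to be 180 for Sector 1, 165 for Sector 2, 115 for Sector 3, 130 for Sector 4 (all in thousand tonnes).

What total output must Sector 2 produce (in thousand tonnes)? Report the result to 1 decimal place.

Technical coefficients a_ij = z_ij / X_j:
  a_11 = 280/1400 = 0.20, a_21 = 0/1400 = 0.00, a_31 = 210/1400 = 0.15, a_41 = 70/1400 = 0.05
  a_12 = 160/1600 = 0.10, a_22 = 320/1600 = 0.20, a_32 = 240/1600 = 0.15, a_42 = 560/1600 = 0.35
  a_13 = 500/2000 = 0.25, a_23 = 300/2000 = 0.15, a_33 = 100/2000 = 0.05, a_43 = 0/2000 = 0.00
  a_14 = 390/1950 = 0.20, a_24 = 487.5/1950 = 0.25, a_34 = 0/1950 = 0.00, a_44 = 585/1950 = 0.30
I − A =
  [   0.80    -0.10    -0.25    -0.20]
  [   0.00     0.80    -0.15    -0.25]
  [  -0.15    -0.15     0.95     0.00]
  [  -0.05    -0.35     0.00     0.70]
Compute the cofactors C_ij = (−1)^(i+j)·(3×3 minor ij) of I−A; the adjugate is their transpose:
adj(I−A) = Cᵀ =
  [ 0.433125   0.159250   0.139125   0.180625]
  [ 0.027625   0.496250   0.085625   0.185125]
  [ 0.072750   0.103500   0.368750   0.057750]
  [ 0.044750   0.259500   0.052750   0.557750]
det(I−A) = Σ_j (I−A)_1j·C_1j = (0.80)(0.433125) + (-0.10)(0.027625) + (-0.25)(0.072750) + (-0.20)(0.044750) = 0.3166
(I − A)⁻¹ = adj(I−A) / det(I−A) ≈
  [   1.3681     0.5030     0.4394     0.5705]
  [   0.0873     1.5674     0.2705     0.5847]
  [   0.2298     0.3269     1.1647     0.1824]
  [   0.1413     0.8196     0.1666     1.7617]
x = (I − A)⁻¹ d = adj(I−A)·d / det(I−A), with det(I−A) = 0.3166:
  x_1 = (0.433125·180 + 0.159250·165 + 0.139125·115 + 0.180625·130) / 0.3166 = 143.719375 / 0.3166 ≈ 453.9
  x_2 = (0.027625·180 + 0.496250·165 + 0.085625·115 + 0.185125·130) / 0.3166 = 120.766875 / 0.3166 ≈ 381.4
  x_3 = (0.072750·180 + 0.103500·165 + 0.368750·115 + 0.057750·130) / 0.3166 = 80.08625 / 0.3166 ≈ 253.0
  x_4 = (0.044750·180 + 0.259500·165 + 0.052750·115 + 0.557750·130) / 0.3166 = 129.44625 / 0.3166 ≈ 408.9

x_2 = 381.4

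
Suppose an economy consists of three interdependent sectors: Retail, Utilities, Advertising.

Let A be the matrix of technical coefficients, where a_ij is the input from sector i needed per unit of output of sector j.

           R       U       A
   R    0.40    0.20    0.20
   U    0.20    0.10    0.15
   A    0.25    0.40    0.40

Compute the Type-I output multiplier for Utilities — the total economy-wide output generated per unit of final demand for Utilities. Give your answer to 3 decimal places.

m_U = 4.092

I − A =
  [   0.60    -0.20    -0.20]
  [  -0.20     0.90    -0.15]
  [  -0.25    -0.40     0.60]
Cofactors of I−A, C_ij = (−1)^(i+j)·(minor ij) (rows/columns in the sector order above):
  C_11 = (0.90)(0.60) − (-0.15)(-0.40) = 0.4800
  C_12 = −[(-0.20)(0.60) − (-0.15)(-0.25)] = 0.1575
  C_13 = (-0.20)(-0.40) − (0.90)(-0.25) = 0.3050
  C_21 = −[(-0.20)(0.60) − (-0.20)(-0.40)] = 0.2000
  C_22 = (0.60)(0.60) − (-0.20)(-0.25) = 0.3100
  C_23 = −[(0.60)(-0.40) − (-0.20)(-0.25)] = 0.2900
  C_31 = (-0.20)(-0.15) − (-0.20)(0.90) = 0.2100
  C_32 = −[(0.60)(-0.15) − (-0.20)(-0.20)] = 0.1300
  C_33 = (0.60)(0.90) − (-0.20)(-0.20) = 0.5000
det(I−A) = Σ_j (I−A)_1j·C_1j = (0.60)(0.4800) + (-0.20)(0.1575) + (-0.20)(0.3050) = 0.1955
adj(I−A) = Cᵀ =
  [ 0.4800   0.2000   0.2100]
  [ 0.1575   0.3100   0.1300]
  [ 0.3050   0.2900   0.5000]
(I − A)⁻¹ = adj(I−A) / det(I−A) ≈
  [   2.4552     1.0230     1.0742]
  [   0.8056     1.5857     0.6650]
  [   1.5601     1.4834     2.5575]
The output multiplier for sector j is the column-j sum of the Leontief inverse (I − A)⁻¹ = adj(I−A) / det(I−A).
Column U of adj(I−A): (0.2000, 0.3100, 0.2900); det(I−A) = 0.1955.
m_U = (0.2000 + 0.3100 + 0.2900) / 0.1955 = 0.80 / 0.1955 ≈ 4.092.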